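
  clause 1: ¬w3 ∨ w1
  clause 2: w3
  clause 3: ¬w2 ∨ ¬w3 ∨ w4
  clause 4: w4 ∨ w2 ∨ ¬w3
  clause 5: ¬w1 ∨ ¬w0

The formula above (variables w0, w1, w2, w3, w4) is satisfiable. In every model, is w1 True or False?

True

Suppose w1 = False.
Unit clause (¬w3) forces w3 = False.
But (w3) is also a unit clause — contradiction.
So every satisfying assignment has w1 = True.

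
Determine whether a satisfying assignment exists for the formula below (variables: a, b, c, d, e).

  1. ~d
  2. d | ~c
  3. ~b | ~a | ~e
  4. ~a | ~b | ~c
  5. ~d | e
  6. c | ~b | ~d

Unit clause (~d) forces d = 0.
Unit clause (~c) forces c = 0.
Try b = 0.
All clauses hold; a, e can take either value.
A satisfying assignment: a: 1, b: 0, c: 0, d: 0, e: 0.

Yes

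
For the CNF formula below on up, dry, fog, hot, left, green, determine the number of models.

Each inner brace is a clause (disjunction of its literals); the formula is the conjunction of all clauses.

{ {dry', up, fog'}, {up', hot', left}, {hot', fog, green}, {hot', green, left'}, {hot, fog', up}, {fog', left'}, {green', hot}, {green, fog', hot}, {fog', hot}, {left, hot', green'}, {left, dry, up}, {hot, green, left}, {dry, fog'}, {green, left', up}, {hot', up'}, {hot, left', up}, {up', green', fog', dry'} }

There are 2^6 = 64 truth assignments over (up, dry, fog, hot, left, green).
Split on up. With up = 1, the clauses containing up are satisfied and up' drops from the rest; 2 of the 2^5 = 32 assignments to the other variables satisfy what remains.
With up = 0, by the same count on the reduced clause set, 2 assignments work.
Total: 2 + 2 = 4.

4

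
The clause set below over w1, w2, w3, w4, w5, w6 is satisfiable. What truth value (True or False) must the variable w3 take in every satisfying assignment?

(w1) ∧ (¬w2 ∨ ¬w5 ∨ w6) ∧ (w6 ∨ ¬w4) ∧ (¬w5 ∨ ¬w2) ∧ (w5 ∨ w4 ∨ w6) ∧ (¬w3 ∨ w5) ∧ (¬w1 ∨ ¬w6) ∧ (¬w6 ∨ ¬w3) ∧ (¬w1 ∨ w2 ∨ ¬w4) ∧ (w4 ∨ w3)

Suppose w3 = False.
The clause (w1) is unit, so w1 = True.
The clause (¬w6) is unit, so w6 = False.
The clause (¬w4) is unit, so w4 = False.
But (w4) is also a unit clause — contradiction.
So every satisfying assignment has w3 = True.

True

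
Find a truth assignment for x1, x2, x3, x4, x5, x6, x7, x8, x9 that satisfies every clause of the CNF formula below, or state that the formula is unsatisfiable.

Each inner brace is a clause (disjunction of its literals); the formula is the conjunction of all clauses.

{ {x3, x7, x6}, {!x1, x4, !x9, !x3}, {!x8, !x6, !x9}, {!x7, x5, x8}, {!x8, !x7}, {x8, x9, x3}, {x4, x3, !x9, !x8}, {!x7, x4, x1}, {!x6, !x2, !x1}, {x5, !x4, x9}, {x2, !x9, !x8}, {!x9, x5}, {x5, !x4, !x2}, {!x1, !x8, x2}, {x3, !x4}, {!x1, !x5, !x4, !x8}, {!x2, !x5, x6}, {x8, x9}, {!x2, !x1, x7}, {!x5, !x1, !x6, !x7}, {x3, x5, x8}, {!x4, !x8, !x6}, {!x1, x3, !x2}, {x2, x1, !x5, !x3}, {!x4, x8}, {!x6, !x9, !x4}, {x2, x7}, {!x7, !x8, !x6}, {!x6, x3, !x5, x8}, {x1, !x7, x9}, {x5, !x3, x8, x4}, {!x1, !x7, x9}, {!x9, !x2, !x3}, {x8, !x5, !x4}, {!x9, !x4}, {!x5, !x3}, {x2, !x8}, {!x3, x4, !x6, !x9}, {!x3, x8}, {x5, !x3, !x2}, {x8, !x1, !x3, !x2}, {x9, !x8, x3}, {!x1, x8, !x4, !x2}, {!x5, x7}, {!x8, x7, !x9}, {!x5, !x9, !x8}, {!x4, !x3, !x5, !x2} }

Branch on x8: set x8 = false.
From the singleton clause (x9), x9 = true.
From the singleton clause (x5), x5 = true.
From the singleton clause (!x4), x4 = false.
From the singleton clause (!x3), x3 = false.
From the singleton clause (!x6), x6 = false.
From the singleton clause (x7), x7 = true.
From the singleton clause (x1), x1 = true.
From the singleton clause (!x2), x2 = false.
All clauses are satisfied.

x1=true,  x2=false,  x3=false,  x4=false,  x5=true,  x6=false,  x7=true,  x8=false,  x9=true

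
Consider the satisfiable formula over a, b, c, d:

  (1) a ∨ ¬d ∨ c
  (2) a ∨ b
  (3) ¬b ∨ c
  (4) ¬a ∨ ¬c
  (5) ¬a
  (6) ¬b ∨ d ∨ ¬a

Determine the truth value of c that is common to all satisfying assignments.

Suppose c = False.
Unit clause (¬b) forces b = False.
Unit clause (a) forces a = True.
Now (¬a) is unsatisfied and unit — conflict.
So every satisfying assignment has c = True.

True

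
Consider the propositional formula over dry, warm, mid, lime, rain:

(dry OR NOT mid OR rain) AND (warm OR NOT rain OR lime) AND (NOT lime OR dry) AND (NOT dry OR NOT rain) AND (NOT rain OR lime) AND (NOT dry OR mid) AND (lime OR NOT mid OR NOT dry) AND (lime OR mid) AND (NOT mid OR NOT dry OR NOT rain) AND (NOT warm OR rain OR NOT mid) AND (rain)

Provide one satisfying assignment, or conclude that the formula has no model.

The clause (rain) is unit, so rain = true.
The clause (NOT dry) is unit, so dry = false.
The clause (NOT lime) is unit, so lime = false.
Now (lime) is unsatisfied and unit — conflict.

UNSATISFIABLE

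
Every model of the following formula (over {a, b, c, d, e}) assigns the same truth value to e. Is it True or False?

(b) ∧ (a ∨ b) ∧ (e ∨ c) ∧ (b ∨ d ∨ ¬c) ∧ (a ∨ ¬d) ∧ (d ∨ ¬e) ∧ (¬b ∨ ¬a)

Suppose e = True.
The clause (b) is unit, so b = True.
The clause (d) is unit, so d = True.
The clause (a) is unit, so a = True.
That conflicts with the unit clause (¬a).
So every satisfying assignment has e = False.

False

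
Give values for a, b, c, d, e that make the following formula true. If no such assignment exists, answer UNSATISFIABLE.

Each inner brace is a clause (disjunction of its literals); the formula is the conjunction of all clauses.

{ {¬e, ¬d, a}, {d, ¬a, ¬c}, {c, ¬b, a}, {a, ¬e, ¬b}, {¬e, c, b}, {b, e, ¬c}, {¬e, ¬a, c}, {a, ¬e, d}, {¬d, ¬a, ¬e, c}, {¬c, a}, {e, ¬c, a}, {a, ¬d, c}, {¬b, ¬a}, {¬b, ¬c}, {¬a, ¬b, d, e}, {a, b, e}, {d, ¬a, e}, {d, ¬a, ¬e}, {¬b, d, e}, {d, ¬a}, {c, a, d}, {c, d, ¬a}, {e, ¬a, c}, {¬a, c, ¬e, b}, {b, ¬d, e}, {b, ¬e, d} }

a: True; b: False; c: True; d: True; e: True

Branch on c: set c = True.
Unit clause (a) forces a = True.
Unit clause (d) forces d = True.
Unit clause (¬b) forces b = False.
Unit clause (e) forces e = True.
All clauses are satisfied.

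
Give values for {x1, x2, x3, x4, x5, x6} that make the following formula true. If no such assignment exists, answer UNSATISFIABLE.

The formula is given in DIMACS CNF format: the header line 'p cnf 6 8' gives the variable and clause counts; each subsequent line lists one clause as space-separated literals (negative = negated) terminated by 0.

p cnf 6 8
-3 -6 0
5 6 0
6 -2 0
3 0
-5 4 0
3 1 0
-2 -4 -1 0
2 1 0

x1=True, x2=False, x3=True, x4=True, x5=True, x6=False

From the singleton clause (x3), x3 = True.
From the singleton clause (¬x6), x6 = False.
From the singleton clause (x5), x5 = True.
From the singleton clause (¬x2), x2 = False.
From the singleton clause (x4), x4 = True.
From the singleton clause (x1), x1 = True.
This assignment satisfies each clause.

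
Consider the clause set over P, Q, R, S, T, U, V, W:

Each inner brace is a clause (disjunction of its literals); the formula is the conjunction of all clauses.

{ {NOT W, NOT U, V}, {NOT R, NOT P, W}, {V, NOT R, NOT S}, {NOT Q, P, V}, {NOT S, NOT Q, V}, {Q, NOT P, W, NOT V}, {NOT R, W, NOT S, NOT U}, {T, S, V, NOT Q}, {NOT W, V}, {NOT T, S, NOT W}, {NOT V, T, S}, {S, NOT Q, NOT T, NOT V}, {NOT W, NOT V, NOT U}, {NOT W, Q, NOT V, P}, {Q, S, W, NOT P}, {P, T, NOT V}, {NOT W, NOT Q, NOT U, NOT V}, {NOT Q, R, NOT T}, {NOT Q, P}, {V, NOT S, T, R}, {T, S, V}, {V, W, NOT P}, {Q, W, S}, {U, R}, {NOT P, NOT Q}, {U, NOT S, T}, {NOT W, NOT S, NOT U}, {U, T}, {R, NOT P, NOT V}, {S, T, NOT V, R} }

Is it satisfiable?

Branch on W: set W = true.
(V) alone gives V = true.
(NOT U) alone gives U = false.
(R) alone gives R = true.
(T) alone gives T = true.
(S) alone gives S = true.
Branch on Q: set Q = false.
(P) alone gives P = true.
This assignment satisfies each clause.
A satisfying assignment: P: true,  Q: false,  R: true,  S: true,  T: true,  U: false,  V: true,  W: true.

Yes, satisfiable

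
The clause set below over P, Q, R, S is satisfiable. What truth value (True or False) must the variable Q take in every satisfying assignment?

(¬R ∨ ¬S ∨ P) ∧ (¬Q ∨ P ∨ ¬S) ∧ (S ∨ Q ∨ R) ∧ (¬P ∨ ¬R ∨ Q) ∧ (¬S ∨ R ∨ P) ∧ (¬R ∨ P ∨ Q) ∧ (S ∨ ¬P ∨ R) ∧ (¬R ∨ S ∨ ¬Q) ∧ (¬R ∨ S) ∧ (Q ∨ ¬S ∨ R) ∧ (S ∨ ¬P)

True

Suppose Q = False.
Suppose S = True.
Unit clause (R) forces R = True.
Unit clause (P) forces P = True.
Now (¬P) is unsatisfied and unit — conflict.
Undo S and try S = False.
Unit clause (R) forces R = True.
Now (¬R) is unsatisfied and unit — conflict.
Neither S = True nor S = False works.
So every satisfying assignment has Q = True.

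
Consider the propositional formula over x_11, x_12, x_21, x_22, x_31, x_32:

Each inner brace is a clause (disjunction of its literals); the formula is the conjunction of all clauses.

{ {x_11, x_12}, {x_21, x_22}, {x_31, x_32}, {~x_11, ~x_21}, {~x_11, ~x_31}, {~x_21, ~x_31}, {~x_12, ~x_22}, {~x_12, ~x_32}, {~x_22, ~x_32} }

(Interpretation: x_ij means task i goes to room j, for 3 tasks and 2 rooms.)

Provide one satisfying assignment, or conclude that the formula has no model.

Branch on x_11: set x_11 = 1.
From the singleton clause (~x_21), x_21 = 0.
From the singleton clause (x_22), x_22 = 1.
From the singleton clause (~x_31), x_31 = 0.
From the singleton clause (x_32), x_32 = 1.
That conflicts with the unit clause (~x_32).
That branch fails; take x_11 = 0 instead.
From the singleton clause (x_12), x_12 = 1.
From the singleton clause (~x_22), x_22 = 0.
From the singleton clause (x_21), x_21 = 1.
From the singleton clause (~x_31), x_31 = 0.
From the singleton clause (x_32), x_32 = 1.
That conflicts with the unit clause (~x_32).
Neither x_11 = 1 nor x_11 = 0 works.

UNSATISFIABLE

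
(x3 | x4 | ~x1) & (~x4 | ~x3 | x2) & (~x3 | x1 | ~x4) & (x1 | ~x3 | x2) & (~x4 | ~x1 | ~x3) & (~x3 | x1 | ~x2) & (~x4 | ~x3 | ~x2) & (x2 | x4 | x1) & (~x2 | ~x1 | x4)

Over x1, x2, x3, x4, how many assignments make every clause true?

There are 2^4 = 16 truth assignments over (x1, x2, x3, x4).
Split on x4. With x4 = 1, the clauses containing x4 are satisfied and ~x4 drops from the rest; 4 of the 2^3 = 8 assignments to the other variables satisfy what remains.
With x4 = 0, by the same count on the reduced clause set, 2 assignments work.
(One model: x1=F, x2=F, x3=F, x4=T.)
Total: 4 + 2 = 6.

6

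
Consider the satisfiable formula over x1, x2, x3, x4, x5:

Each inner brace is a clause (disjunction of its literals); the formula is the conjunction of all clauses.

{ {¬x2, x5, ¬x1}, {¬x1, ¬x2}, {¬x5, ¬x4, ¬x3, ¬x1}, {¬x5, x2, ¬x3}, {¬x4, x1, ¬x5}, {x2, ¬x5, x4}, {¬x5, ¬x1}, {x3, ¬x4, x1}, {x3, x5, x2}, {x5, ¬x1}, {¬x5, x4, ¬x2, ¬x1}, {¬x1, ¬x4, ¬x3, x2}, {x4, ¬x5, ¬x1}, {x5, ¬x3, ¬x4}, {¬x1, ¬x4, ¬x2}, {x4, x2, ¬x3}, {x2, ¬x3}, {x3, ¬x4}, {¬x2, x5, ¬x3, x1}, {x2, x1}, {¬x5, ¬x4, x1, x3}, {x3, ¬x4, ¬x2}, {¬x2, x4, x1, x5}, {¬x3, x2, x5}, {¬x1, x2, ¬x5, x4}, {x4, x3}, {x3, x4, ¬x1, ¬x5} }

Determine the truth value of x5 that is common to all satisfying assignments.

True

Suppose x5 = False.
The clause (¬x1) is unit, so x1 = False.
The clause (x2) is unit, so x2 = True.
The clause (¬x3) is unit, so x3 = False.
The clause (¬x4) is unit, so x4 = False.
But (x4) is also a unit clause — contradiction.
So every satisfying assignment has x5 = True.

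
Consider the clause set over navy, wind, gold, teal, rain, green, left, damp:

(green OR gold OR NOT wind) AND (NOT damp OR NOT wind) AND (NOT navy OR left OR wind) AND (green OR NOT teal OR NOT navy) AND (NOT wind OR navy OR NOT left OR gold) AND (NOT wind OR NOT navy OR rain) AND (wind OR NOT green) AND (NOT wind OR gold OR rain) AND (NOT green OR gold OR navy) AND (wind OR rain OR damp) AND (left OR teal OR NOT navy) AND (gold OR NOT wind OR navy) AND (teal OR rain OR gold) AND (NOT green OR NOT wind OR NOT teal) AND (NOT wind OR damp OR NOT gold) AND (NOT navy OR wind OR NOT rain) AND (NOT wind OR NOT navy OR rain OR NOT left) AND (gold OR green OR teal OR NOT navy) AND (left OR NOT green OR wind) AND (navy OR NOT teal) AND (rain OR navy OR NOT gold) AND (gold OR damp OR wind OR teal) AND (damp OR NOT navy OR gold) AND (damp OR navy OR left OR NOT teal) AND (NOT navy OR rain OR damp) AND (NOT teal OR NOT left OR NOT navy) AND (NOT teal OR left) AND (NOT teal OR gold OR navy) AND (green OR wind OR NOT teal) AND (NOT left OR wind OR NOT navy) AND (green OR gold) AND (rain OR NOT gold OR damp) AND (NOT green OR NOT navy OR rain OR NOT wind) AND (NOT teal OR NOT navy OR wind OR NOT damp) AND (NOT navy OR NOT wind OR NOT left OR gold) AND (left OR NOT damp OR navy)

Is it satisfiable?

Branch on damp: set damp = true.
The clause (NOT wind) is unit, so wind = false.
The clause (NOT green) is unit, so green = false.
The clause (NOT teal) is unit, so teal = false.
The clause (gold) is unit, so gold = true.
Branch on navy: set navy = false.
The clause (rain) is unit, so rain = true.
The clause (left) is unit, so left = true.
All clauses are satisfied.
A satisfying assignment: navy: false; wind: false; gold: true; teal: false; rain: true; green: false; left: true; damp: true.

Yes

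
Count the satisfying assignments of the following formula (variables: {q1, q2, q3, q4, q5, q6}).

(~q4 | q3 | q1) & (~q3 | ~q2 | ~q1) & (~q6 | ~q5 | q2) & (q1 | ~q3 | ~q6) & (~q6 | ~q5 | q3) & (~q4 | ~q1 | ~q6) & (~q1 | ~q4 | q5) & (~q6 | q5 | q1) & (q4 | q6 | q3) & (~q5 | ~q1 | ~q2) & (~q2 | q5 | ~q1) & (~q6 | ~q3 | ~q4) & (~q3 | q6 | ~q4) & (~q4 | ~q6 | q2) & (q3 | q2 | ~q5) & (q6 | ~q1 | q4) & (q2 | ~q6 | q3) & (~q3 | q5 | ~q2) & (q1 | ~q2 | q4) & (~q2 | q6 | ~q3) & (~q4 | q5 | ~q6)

3

There are 2^6 = 64 truth assignments over (q1, q2, q3, q4, q5, q6).
Split on q4. With q4 = 1, the clauses containing q4 are satisfied and ~q4 drops from the rest; 0 of the 2^5 = 32 assignments to the other variables satisfy what remains.
With q4 = 0, by the same count on the reduced clause set, 3 assignments work.
(One model: q1=F, q2=F, q3=T, q4=F, q5=F, q6=F.)
Total: 0 + 3 = 3.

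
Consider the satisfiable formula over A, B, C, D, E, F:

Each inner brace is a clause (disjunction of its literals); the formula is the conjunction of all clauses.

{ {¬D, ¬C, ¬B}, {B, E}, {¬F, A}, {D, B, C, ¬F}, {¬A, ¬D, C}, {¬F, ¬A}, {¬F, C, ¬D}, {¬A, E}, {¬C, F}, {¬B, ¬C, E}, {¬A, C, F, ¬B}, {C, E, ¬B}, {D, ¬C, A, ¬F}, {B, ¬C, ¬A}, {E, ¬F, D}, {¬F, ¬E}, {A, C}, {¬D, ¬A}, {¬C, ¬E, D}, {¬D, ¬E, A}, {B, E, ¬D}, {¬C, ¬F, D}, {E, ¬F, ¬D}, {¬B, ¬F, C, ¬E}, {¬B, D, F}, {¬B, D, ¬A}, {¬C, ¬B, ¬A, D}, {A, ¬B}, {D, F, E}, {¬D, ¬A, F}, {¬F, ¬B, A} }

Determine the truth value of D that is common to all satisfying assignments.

False

Suppose D = True.
From the singleton clause (¬A), A = False.
From the singleton clause (¬F), F = False.
From the singleton clause (¬C), C = False.
But (C) is also a unit clause — contradiction.
So every satisfying assignment has D = False.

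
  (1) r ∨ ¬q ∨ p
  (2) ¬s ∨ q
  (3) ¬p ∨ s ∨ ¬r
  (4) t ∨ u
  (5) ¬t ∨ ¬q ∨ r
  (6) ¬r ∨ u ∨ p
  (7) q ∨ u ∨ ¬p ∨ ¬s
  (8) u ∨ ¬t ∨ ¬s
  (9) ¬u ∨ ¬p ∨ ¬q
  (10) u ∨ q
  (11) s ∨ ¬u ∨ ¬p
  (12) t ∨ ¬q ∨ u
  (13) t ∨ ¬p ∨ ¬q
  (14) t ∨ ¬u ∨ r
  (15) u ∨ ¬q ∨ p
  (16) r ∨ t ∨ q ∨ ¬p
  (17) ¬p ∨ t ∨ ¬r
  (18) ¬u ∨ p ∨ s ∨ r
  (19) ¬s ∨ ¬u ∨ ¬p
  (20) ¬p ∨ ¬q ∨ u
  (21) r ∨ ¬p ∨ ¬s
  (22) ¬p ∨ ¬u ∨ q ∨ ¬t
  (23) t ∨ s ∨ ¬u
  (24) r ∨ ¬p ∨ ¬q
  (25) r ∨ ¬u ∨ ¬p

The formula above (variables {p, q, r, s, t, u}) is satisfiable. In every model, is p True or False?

False

Suppose p = True.
Try s = False.
The clause (¬r) is unit, so r = False.
The clause (¬u) is unit, so u = False.
The clause (t) is unit, so t = True.
The clause (¬q) is unit, so q = False.
Now (q) is unsatisfied and unit — conflict.
Backtrack on s: now try s = True.
The clause (q) is unit, so q = True.
The clause (¬u) is unit, so u = False.
Now (u) is unsatisfied and unit — conflict.
Neither s = True nor s = False works.
So every satisfying assignment has p = False.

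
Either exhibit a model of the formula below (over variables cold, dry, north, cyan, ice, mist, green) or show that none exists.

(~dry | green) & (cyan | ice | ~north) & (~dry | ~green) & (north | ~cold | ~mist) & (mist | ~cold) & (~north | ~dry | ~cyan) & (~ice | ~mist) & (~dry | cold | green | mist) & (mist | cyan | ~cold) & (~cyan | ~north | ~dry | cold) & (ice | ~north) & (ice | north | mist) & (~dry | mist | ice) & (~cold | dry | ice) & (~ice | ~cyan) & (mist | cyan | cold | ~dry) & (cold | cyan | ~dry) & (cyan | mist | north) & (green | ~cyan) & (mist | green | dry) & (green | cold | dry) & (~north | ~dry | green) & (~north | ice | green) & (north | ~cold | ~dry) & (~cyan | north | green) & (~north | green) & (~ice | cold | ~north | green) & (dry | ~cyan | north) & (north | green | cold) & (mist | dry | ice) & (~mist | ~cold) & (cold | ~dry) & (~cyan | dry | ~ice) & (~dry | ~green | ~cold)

Case dry = 0:
Case mist = 0:
The clause (~cold) is unit, so cold = 0.
The clause (green) is unit, so green = 1.
The clause (ice) is unit, so ice = 1.
The clause (~cyan) is unit, so cyan = 0.
The clause (north) is unit, so north = 1.
This assignment satisfies each clause.

cold ↦ 0, dry ↦ 0, north ↦ 1, cyan ↦ 0, ice ↦ 1, mist ↦ 0, green ↦ 1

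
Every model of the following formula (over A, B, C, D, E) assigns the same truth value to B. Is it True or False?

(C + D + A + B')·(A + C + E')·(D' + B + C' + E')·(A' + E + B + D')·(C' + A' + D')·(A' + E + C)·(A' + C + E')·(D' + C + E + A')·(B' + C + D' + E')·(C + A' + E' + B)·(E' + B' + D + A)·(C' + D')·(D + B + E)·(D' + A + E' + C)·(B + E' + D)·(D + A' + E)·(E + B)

Suppose B = 0.
(E) alone gives E = 1.
(D) alone gives D = 1.
(C') alone gives C = 0.
(A) alone gives A = 1.
Now (A') is unsatisfied and unit — conflict.
So every satisfying assignment has B = True.

True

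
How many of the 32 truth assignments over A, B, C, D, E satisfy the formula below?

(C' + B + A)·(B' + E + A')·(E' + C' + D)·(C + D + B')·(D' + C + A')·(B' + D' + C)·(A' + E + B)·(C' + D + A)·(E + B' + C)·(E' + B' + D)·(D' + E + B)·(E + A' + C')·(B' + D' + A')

7

There are 2^5 = 32 truth assignments over (A, B, C, D, E).
Split on B. With B = 1, the clauses containing B are satisfied and B' drops from the rest; 2 of the 2^4 = 16 assignments to the other variables satisfy what remains.
With B = 0, by the same count on the reduced clause set, 5 assignments work.
(One model: A=F, B=F, C=F, D=F, E=F.)
Total: 2 + 5 = 7.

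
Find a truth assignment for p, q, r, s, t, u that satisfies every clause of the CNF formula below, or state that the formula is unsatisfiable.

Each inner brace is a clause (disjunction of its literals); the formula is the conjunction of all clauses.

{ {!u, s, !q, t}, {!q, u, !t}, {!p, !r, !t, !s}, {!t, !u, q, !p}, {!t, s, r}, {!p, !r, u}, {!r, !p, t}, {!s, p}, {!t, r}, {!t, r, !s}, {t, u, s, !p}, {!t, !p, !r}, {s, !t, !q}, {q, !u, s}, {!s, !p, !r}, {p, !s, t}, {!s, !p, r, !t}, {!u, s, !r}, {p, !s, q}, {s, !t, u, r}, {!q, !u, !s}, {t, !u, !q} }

p: true; q: true; r: false; s: true; t: false; u: false

Suppose s = true.
From the singleton clause (p), p = true.
From the singleton clause (!r), r = false.
From the singleton clause (!t), t = false.
Suppose q = true.
From the singleton clause (!u), u = false.
All clauses are satisfied.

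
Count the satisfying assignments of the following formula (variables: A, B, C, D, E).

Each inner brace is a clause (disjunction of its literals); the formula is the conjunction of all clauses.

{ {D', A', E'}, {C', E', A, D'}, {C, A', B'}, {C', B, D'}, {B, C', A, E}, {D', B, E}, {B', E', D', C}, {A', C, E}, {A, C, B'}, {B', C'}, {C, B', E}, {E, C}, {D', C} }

5

There are 2^5 = 32 truth assignments over (A, B, C, D, E).
Split on E. With E = 1, the clauses containing E are satisfied and E' drops from the rest; 4 of the 2^4 = 16 assignments to the other variables satisfy what remains.
With E = 0, by the same count on the reduced clause set, 1 assignment works.
(One model: A=F, B=F, C=F, D=F, E=T.)
Total: 4 + 1 = 5.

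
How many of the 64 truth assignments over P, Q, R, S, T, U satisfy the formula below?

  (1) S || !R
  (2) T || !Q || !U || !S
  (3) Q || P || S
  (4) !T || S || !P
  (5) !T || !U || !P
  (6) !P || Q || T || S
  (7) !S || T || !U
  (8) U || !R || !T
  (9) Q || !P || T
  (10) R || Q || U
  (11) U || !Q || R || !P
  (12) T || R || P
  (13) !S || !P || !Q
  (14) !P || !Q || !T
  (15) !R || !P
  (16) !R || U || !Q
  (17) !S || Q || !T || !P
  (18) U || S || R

There are 2^6 = 64 truth assignments over (P, Q, R, S, T, U).
Split on P. With P = true, the clauses containing P are satisfied and !P drops from the rest; 1 of the 2^5 = 32 assignments to the other variables satisfy what remains.
With P = false, by the same count on the reduced clause set, 7 assignments work.
(One model: P=F, Q=F, R=F, S=T, T=T, U=T.)
Total: 1 + 7 = 8.

8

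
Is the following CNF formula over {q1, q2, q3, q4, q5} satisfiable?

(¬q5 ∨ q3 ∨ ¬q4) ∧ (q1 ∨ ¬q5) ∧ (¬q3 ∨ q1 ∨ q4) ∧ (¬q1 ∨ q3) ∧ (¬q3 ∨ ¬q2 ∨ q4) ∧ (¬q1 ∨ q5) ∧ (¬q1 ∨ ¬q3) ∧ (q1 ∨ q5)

Suppose q1 = True.
From the singleton clause (q3), q3 = True.
Now (¬q3) is unsatisfied and unit — conflict.
Backtrack on q1: now try q1 = False.
From the singleton clause (¬q5), q5 = False.
Now (q5) is unsatisfied and unit — conflict.
Neither q1 = True nor q1 = False works.
No assignment satisfies every clause.

Unsatisfiable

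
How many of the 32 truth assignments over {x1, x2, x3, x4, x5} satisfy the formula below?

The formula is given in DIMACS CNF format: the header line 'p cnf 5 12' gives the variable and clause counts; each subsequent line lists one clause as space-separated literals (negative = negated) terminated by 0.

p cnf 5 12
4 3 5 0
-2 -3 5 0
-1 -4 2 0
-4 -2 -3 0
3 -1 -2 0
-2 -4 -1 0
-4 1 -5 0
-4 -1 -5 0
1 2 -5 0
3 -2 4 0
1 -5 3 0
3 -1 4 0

8

There are 2^5 = 32 truth assignments over (x1, x2, x3, x4, x5).
Split on x5. With x5 = True, the clauses containing x5 are satisfied and ¬x5 drops from the rest; 3 of the 2^4 = 16 assignments to the other variables satisfy what remains.
With x5 = False, by the same count on the reduced clause set, 5 assignments work.
(One model: x1=F, x2=F, x3=F, x4=T, x5=F.)
Total: 3 + 5 = 8.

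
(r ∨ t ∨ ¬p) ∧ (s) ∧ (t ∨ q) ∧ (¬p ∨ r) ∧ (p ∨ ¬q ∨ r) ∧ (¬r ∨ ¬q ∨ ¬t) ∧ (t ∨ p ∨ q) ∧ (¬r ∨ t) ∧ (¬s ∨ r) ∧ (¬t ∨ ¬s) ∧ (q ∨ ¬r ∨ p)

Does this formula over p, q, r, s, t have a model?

(s) alone gives s = True.
(r) alone gives r = True.
(t) alone gives t = True.
That conflicts with the unit clause (¬t).
No assignment satisfies every clause.

No, unsatisfiable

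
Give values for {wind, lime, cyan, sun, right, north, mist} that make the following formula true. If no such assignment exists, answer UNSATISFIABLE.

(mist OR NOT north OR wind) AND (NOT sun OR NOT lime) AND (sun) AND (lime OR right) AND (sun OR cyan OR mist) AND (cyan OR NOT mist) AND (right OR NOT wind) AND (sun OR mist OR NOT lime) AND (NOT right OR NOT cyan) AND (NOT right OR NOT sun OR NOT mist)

wind ↦ false, lime ↦ false, cyan ↦ false, sun ↦ true, right ↦ true, north ↦ false, mist ↦ false

(sun) alone gives sun = true.
(NOT lime) alone gives lime = false.
(right) alone gives right = true.
(NOT cyan) alone gives cyan = false.
(NOT mist) alone gives mist = false.
Try north = false.
No clause remains; wind is free.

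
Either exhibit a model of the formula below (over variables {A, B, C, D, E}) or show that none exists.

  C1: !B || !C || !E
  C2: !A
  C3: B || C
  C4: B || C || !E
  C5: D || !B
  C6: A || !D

A: false; B: false; C: true; D: false; E: true

The clause (!A) is unit, so A = false.
The clause (!D) is unit, so D = false.
The clause (!B) is unit, so B = false.
The clause (C) is unit, so C = true.
Every clause is now satisfied; E is unconstrained.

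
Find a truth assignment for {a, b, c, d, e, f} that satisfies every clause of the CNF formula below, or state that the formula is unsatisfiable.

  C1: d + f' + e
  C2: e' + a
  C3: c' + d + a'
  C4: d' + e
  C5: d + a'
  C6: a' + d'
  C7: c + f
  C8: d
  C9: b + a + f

UNSATISFIABLE

The clause (d) is unit, so d = 1.
The clause (e) is unit, so e = 1.
The clause (a) is unit, so a = 1.
Now (a') is unsatisfied and unit — conflict.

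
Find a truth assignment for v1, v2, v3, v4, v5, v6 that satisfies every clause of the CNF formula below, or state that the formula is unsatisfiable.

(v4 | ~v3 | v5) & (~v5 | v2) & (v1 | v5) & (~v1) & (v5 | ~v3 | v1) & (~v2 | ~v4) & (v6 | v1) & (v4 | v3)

From the singleton clause (~v1), v1 = 0.
From the singleton clause (v5), v5 = 1.
From the singleton clause (v2), v2 = 1.
From the singleton clause (~v4), v4 = 0.
From the singleton clause (v6), v6 = 1.
From the singleton clause (v3), v3 = 1.
This assignment satisfies each clause.

v1=0,  v2=1,  v3=1,  v4=0,  v5=1,  v6=1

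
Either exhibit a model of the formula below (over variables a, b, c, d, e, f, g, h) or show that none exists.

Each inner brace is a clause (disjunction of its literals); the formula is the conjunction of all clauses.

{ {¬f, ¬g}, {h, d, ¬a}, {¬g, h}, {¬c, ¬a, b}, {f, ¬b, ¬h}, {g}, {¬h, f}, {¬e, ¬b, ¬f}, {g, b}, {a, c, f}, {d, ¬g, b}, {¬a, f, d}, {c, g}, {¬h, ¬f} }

UNSATISFIABLE

(g) alone gives g = True.
(¬f) alone gives f = False.
(h) alone gives h = True.
Now (¬h) is unsatisfied and unit — conflict.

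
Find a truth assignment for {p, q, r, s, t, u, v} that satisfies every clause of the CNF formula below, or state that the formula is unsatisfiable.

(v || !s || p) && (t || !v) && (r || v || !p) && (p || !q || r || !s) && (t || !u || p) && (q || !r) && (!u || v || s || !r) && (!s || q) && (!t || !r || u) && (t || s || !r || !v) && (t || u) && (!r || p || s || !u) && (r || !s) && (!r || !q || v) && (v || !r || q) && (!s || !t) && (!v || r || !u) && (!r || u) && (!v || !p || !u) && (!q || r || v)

p=true, q=true, r=false, s=false, t=true, u=false, v=true

Suppose t = true.
(!s) alone gives s = false.
Suppose q = true.
Suppose r = false.
(v) alone gives v = true.
(!u) alone gives u = false.
All clauses hold; p can take either value.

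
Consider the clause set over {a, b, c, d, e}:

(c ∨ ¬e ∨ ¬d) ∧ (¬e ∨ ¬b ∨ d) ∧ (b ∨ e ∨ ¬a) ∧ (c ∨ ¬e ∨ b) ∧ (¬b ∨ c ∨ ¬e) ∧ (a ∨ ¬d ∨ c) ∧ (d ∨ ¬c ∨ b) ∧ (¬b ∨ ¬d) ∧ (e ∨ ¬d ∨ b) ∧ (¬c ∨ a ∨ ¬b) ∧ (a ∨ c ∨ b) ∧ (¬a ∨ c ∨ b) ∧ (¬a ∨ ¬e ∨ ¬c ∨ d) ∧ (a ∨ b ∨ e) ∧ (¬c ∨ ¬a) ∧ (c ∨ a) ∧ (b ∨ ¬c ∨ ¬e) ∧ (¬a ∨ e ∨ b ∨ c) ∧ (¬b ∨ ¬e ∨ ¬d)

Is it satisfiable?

Yes

Branch on b: set b = True.
From the singleton clause (¬d), d = False.
From the singleton clause (¬e), e = False.
Branch on c: set c = False.
From the singleton clause (a), a = True.
This assignment satisfies each clause.
A satisfying assignment: a ↦ True,  b ↦ True,  c ↦ False,  d ↦ False,  e ↦ False.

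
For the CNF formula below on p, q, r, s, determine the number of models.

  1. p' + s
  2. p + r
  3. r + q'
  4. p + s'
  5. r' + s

There are 2^4 = 16 truth assignments over (p, q, r, s).
Check each against the 5 clauses (columns in the order p, q, r, s):
  F F F F  ✗ fails (p + r)
  F F F T  ✗ fails (p + r)
  F F T F  ✗ fails (r' + s)
  F F T T  ✗ fails (p + s')
  F T F F  ✗ fails (p + r)
  F T F T  ✗ fails (p + r)
  F T T F  ✗ fails (r' + s)
  F T T T  ✗ fails (p + s')
  T F F F  ✗ fails (p' + s)
  T F F T  ✓ satisfies all
  T F T F  ✗ fails (p' + s)
  T F T T  ✓ satisfies all
  T T F F  ✗ fails (p' + s)
  T T F T  ✗ fails (r + q')
  T T T F  ✗ fails (p' + s)
  T T T T  ✓ satisfies all
3 of the 16 rows are models.

3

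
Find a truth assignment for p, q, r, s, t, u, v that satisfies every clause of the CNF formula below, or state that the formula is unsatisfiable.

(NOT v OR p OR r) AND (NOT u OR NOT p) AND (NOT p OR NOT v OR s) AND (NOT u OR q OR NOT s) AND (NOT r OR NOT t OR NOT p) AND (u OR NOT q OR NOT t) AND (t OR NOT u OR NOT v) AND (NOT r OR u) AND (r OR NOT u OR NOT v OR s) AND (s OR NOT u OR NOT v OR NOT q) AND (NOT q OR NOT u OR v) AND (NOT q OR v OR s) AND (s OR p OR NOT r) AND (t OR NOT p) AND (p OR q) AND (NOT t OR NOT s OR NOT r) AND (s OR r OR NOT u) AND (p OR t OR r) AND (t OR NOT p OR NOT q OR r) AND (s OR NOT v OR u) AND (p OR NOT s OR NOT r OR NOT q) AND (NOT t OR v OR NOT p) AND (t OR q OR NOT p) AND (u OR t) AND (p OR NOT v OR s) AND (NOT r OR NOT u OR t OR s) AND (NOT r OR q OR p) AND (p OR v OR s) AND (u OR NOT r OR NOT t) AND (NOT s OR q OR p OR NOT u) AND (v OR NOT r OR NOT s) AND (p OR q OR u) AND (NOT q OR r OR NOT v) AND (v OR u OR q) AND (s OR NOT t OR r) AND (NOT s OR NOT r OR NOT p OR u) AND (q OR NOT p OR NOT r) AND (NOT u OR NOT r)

p: true, q: false, r: false, s: true, t: true, u: false, v: true

Case u = false:
The clause (NOT r) is unit, so r = false.
The clause (t) is unit, so t = true.
The clause (NOT q) is unit, so q = false.
The clause (p) is unit, so p = true.
The clause (v) is unit, so v = true.
The clause (s) is unit, so s = true.
All clauses are satisfied.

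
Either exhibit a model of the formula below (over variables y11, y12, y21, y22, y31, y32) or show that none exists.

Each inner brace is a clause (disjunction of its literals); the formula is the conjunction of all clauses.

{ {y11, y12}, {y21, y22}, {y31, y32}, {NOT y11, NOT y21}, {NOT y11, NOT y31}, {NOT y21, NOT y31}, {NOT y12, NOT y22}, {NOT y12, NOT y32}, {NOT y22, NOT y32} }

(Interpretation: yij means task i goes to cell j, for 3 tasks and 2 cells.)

Try y11 = true.
(NOT y21) alone gives y21 = false.
(y22) alone gives y22 = true.
(NOT y31) alone gives y31 = false.
(y32) alone gives y32 = true.
Now (NOT y32) is unsatisfied and unit — conflict.
Undo y11 and try y11 = false.
(y12) alone gives y12 = true.
(NOT y22) alone gives y22 = false.
(y21) alone gives y21 = true.
(NOT y31) alone gives y31 = false.
(y32) alone gives y32 = true.
Now (NOT y32) is unsatisfied and unit — conflict.
Neither y11 = true nor y11 = false works.

UNSATISFIABLE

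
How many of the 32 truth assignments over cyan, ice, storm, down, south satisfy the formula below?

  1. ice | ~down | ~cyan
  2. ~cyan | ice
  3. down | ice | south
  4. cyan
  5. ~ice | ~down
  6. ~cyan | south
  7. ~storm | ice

There are 2^5 = 32 truth assignments over (cyan, ice, storm, down, south).
Split on storm. With storm = 1, the clauses containing storm are satisfied and ~storm drops from the rest; 1 of the 2^4 = 16 assignments to the other variables satisfy what remains.
With storm = 0, by the same count on the reduced clause set, 1 assignment works.
(One model: cyan=T, ice=T, storm=F, down=F, south=T.)
Total: 1 + 1 = 2.

2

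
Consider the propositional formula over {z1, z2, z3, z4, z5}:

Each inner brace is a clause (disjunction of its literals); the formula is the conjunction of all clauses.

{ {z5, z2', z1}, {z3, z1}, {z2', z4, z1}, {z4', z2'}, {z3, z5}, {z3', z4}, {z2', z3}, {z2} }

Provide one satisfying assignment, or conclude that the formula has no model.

From the singleton clause (z2), z2 = 1.
From the singleton clause (z4'), z4 = 0.
From the singleton clause (z1), z1 = 1.
From the singleton clause (z3'), z3 = 0.
That conflicts with the unit clause (z3).

UNSATISFIABLE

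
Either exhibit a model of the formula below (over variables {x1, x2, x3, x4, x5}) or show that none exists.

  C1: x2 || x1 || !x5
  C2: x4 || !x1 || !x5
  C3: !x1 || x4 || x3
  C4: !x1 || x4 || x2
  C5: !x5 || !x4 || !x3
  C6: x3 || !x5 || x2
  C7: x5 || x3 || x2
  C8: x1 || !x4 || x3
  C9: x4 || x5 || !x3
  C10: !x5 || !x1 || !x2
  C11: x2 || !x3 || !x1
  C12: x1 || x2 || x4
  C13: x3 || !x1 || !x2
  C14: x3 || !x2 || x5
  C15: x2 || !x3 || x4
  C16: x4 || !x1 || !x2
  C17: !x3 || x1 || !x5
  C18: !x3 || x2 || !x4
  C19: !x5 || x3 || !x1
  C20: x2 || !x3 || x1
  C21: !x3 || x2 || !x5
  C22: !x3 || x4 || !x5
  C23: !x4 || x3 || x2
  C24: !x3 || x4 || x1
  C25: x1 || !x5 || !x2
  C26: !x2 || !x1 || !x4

Suppose x2 = true.
Suppose x5 = false.
Unit clause (x3) forces x3 = true.
Unit clause (x4) forces x4 = true.
Unit clause (!x1) forces x1 = false.
All clauses are satisfied.

x1: false; x2: true; x3: true; x4: true; x5: false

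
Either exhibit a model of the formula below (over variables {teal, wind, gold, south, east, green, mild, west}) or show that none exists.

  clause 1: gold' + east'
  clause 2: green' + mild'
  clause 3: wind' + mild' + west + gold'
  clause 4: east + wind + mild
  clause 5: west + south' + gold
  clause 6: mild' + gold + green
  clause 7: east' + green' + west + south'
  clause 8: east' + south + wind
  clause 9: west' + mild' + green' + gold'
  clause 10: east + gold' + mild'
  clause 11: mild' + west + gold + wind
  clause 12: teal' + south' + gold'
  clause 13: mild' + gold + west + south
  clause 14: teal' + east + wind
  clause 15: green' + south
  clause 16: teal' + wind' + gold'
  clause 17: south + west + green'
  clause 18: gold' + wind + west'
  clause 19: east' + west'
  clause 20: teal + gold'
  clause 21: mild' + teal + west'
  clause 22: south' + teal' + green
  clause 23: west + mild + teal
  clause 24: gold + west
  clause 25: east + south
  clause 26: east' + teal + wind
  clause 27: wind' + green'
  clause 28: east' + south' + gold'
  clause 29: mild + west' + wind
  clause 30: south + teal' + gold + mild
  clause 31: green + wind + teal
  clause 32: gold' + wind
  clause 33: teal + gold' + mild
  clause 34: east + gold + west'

UNSATISFIABLE

Try gold = 0.
The clause (west) is unit, so west = 1.
The clause (east') is unit, so east = 0.
That conflicts with the unit clause (east).
That branch fails; take gold = 1 instead.
The clause (east') is unit, so east = 0.
The clause (mild') is unit, so mild = 0.
The clause (wind) is unit, so wind = 1.
The clause (teal') is unit, so teal = 0.
That conflicts with the unit clause (teal).
Neither gold = 1 nor gold = 0 works.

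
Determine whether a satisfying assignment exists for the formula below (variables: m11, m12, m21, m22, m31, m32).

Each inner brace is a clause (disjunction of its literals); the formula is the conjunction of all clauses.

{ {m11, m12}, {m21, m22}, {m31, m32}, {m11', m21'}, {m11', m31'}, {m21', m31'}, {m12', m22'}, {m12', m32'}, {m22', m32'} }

No

Suppose m11 = 1.
From the singleton clause (m21'), m21 = 0.
From the singleton clause (m22), m22 = 1.
From the singleton clause (m31'), m31 = 0.
From the singleton clause (m32), m32 = 1.
But (m32') is also a unit clause — contradiction.
Backtrack on m11: now try m11 = 0.
From the singleton clause (m12), m12 = 1.
From the singleton clause (m22'), m22 = 0.
From the singleton clause (m21), m21 = 1.
From the singleton clause (m31'), m31 = 0.
From the singleton clause (m32), m32 = 1.
But (m32') is also a unit clause — contradiction.
Either choice for m11 ends in contradiction.
No assignment satisfies every clause.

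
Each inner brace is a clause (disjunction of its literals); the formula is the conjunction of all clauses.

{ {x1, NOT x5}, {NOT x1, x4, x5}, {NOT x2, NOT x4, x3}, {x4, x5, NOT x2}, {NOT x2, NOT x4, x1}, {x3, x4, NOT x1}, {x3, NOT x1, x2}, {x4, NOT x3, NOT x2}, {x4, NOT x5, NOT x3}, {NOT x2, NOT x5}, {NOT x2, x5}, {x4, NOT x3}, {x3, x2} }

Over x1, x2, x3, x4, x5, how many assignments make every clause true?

There are 2^5 = 32 truth assignments over (x1, x2, x3, x4, x5).
Split on x5. With x5 = true, the clauses containing x5 are satisfied and NOT x5 drops from the rest; 1 of the 2^4 = 16 assignments to the other variables satisfy what remains.
With x5 = false, by the same count on the reduced clause set, 2 assignments work.
Total: 1 + 2 = 3.

3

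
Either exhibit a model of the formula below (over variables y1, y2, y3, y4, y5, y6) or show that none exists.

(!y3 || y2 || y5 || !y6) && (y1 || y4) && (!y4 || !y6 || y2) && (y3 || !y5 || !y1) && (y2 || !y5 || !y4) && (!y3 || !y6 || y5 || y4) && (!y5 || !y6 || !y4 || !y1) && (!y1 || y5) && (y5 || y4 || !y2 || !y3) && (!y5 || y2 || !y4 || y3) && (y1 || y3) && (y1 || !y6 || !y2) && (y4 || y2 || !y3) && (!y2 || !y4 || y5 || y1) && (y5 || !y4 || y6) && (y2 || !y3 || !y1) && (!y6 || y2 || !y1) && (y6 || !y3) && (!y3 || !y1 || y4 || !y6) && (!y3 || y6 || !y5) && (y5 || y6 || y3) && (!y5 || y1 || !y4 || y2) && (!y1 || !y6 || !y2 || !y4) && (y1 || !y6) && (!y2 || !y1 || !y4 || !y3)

UNSATISFIABLE

Try y1 = true.
Unit clause (y5) forces y5 = true.
Unit clause (y3) forces y3 = true.
Unit clause (y2) forces y2 = true.
Unit clause (y6) forces y6 = true.
Unit clause (!y4) forces y4 = false.
That conflicts with the unit clause (y4).
That branch fails; take y1 = false instead.
Unit clause (y4) forces y4 = true.
Unit clause (y3) forces y3 = true.
Unit clause (y6) forces y6 = true.
That conflicts with the unit clause (!y6).
Both values of y1 lead to a conflict.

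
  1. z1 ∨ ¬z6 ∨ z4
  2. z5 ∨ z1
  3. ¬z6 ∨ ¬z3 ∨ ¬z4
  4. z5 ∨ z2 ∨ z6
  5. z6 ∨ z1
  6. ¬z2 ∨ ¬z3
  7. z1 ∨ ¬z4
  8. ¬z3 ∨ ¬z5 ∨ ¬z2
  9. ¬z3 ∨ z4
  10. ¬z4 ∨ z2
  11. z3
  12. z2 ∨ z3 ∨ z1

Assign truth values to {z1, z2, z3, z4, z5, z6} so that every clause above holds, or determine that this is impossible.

(z3) alone gives z3 = True.
(¬z2) alone gives z2 = False.
(z4) alone gives z4 = True.
Now (¬z4) is unsatisfied and unit — conflict.

UNSATISFIABLE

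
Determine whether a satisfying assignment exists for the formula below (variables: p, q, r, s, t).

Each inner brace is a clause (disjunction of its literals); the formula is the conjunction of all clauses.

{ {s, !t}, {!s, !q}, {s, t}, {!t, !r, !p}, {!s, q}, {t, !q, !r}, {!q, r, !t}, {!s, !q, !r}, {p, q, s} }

Branch on s: set s = true.
From the singleton clause (!q), q = false.
That conflicts with the unit clause (q).
Undo s and try s = false.
From the singleton clause (!t), t = false.
That conflicts with the unit clause (t).
Neither s = true nor s = false works.
No assignment satisfies every clause.

No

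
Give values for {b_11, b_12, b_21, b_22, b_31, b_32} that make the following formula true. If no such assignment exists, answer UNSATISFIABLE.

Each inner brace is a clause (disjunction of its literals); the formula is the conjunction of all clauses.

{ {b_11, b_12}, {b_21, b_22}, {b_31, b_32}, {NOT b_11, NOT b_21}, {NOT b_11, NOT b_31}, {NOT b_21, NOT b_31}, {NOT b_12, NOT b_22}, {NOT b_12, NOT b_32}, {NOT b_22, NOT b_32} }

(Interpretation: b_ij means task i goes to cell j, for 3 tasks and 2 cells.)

UNSATISFIABLE

Branch on b_11: set b_11 = true.
(NOT b_21) alone gives b_21 = false.
(b_22) alone gives b_22 = true.
(NOT b_31) alone gives b_31 = false.
(b_32) alone gives b_32 = true.
But (NOT b_32) is also a unit clause — contradiction.
So b_11 must be the other value — set b_11 = false.
(b_12) alone gives b_12 = true.
(NOT b_22) alone gives b_22 = false.
(b_21) alone gives b_21 = true.
(NOT b_31) alone gives b_31 = false.
(b_32) alone gives b_32 = true.
But (NOT b_32) is also a unit clause — contradiction.
Neither b_11 = true nor b_11 = false works.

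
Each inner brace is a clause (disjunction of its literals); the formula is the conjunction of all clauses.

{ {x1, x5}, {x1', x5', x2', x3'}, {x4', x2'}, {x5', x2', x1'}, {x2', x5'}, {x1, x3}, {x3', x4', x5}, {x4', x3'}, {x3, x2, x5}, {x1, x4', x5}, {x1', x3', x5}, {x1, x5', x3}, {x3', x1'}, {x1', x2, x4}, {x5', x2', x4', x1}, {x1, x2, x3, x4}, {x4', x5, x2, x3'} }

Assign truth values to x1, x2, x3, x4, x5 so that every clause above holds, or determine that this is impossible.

Case x1 = 1:
The clause (x3') is unit, so x3 = 0.
Case x4 = 0:
The clause (x2) is unit, so x2 = 1.
The clause (x5') is unit, so x5 = 0.
All clauses are satisfied.

x1=1, x2=1, x3=0, x4=0, x5=0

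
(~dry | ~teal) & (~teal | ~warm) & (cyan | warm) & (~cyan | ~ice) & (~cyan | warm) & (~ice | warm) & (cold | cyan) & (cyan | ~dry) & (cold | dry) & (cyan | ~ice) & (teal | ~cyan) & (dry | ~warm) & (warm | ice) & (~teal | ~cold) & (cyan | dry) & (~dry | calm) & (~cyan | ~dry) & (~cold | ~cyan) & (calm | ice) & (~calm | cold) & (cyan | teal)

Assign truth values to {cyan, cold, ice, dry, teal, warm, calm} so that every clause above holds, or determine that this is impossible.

Case dry = 0:
(cold) alone gives cold = 1.
(~warm) alone gives warm = 0.
(cyan) alone gives cyan = 1.
But (~cyan) is also a unit clause — contradiction.
Backtrack on dry: now try dry = 1.
(~teal) alone gives teal = 0.
(cyan) alone gives cyan = 1.
But (~cyan) is also a unit clause — contradiction.
Either choice for dry ends in contradiction.

UNSATISFIABLE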